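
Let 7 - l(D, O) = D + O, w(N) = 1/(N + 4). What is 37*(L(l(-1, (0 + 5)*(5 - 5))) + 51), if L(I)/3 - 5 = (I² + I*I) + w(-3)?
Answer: 16761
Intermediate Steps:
w(N) = 1/(4 + N)
l(D, O) = 7 - D - O (l(D, O) = 7 - (D + O) = 7 + (-D - O) = 7 - D - O)
L(I) = 18 + 6*I² (L(I) = 15 + 3*((I² + I*I) + 1/(4 - 3)) = 15 + 3*((I² + I²) + 1/1) = 15 + 3*(2*I² + 1) = 15 + 3*(1 + 2*I²) = 15 + (3 + 6*I²) = 18 + 6*I²)
37*(L(l(-1, (0 + 5)*(5 - 5))) + 51) = 37*((18 + 6*(7 - 1*(-1) - (0 + 5)*(5 - 5))²) + 51) = 37*((18 + 6*(7 + 1 - 5*0)²) + 51) = 37*((18 + 6*(7 + 1 - 1*0)²) + 51) = 37*((18 + 6*(7 + 1 + 0)²) + 51) = 37*((18 + 6*8²) + 51) = 37*((18 + 6*64) + 51) = 37*((18 + 384) + 51) = 37*(402 + 51) = 37*453 = 16761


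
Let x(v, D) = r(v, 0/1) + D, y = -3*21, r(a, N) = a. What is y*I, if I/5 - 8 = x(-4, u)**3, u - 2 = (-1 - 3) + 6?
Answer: -2520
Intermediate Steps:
u = 4 (u = 2 + ((-1 - 3) + 6) = 2 + (-4 + 6) = 2 + 2 = 4)
y = -63
x(v, D) = D + v (x(v, D) = v + D = D + v)
I = 40 (I = 40 + 5*(4 - 4)**3 = 40 + 5*0**3 = 40 + 5*0 = 40 + 0 = 40)
y*I = -63*40 = -2520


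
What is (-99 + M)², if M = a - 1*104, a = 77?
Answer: 15876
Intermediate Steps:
M = -27 (M = 77 - 1*104 = 77 - 104 = -27)
(-99 + M)² = (-99 - 27)² = (-126)² = 15876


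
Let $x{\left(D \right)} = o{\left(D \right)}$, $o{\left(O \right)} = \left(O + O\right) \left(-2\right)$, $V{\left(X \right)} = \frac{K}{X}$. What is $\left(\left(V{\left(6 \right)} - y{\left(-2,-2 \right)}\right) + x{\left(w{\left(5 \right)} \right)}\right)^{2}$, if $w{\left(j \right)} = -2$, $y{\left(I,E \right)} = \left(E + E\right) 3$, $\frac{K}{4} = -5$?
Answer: $\frac{2500}{9} \approx 277.78$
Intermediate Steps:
$K = -20$ ($K = 4 \left(-5\right) = -20$)
$y{\left(I,E \right)} = 6 E$ ($y{\left(I,E \right)} = 2 E 3 = 6 E$)
$V{\left(X \right)} = - \frac{20}{X}$
$o{\left(O \right)} = - 4 O$ ($o{\left(O \right)} = 2 O \left(-2\right) = - 4 O$)
$x{\left(D \right)} = - 4 D$
$\left(\left(V{\left(6 \right)} - y{\left(-2,-2 \right)}\right) + x{\left(w{\left(5 \right)} \right)}\right)^{2} = \left(\left(- \frac{20}{6} - 6 \left(-2\right)\right) - -8\right)^{2} = \left(\left(\left(-20\right) \frac{1}{6} - -12\right) + 8\right)^{2} = \left(\left(- \frac{10}{3} + 12\right) + 8\right)^{2} = \left(\frac{26}{3} + 8\right)^{2} = \left(\frac{50}{3}\right)^{2} = \frac{2500}{9}$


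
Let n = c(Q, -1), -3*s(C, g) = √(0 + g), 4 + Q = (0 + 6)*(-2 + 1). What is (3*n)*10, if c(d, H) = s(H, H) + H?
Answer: -30 - 10*I ≈ -30.0 - 10.0*I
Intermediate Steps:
Q = -10 (Q = -4 + (0 + 6)*(-2 + 1) = -4 + 6*(-1) = -4 - 6 = -10)
s(C, g) = -√g/3 (s(C, g) = -√(0 + g)/3 = -√g/3)
c(d, H) = H - √H/3 (c(d, H) = -√H/3 + H = H - √H/3)
n = -1 - I/3 ≈ -1.0 - 0.33333*I
(3*n)*10 = (3*(-1 - I/3))*10 = (-3 - I)*10 = -30 - 10*I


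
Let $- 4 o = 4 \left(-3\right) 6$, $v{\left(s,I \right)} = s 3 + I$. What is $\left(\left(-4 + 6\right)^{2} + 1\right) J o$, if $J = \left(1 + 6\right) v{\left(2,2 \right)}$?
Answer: $5040$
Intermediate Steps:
$v{\left(s,I \right)} = I + 3 s$ ($v{\left(s,I \right)} = 3 s + I = I + 3 s$)
$J = 56$ ($J = \left(1 + 6\right) \left(2 + 3 \cdot 2\right) = 7 \left(2 + 6\right) = 7 \cdot 8 = 56$)
$o = 18$ ($o = - \frac{4 \left(-3\right) 6}{4} = - \frac{\left(-12\right) 6}{4} = \left(- \frac{1}{4}\right) \left(-72\right) = 18$)
$\left(\left(-4 + 6\right)^{2} + 1\right) J o = \left(\left(-4 + 6\right)^{2} + 1\right) 56 \cdot 18 = \left(2^{2} + 1\right) 56 \cdot 18 = \left(4 + 1\right) 56 \cdot 18 = 5 \cdot 56 \cdot 18 = 280 \cdot 18 = 5040$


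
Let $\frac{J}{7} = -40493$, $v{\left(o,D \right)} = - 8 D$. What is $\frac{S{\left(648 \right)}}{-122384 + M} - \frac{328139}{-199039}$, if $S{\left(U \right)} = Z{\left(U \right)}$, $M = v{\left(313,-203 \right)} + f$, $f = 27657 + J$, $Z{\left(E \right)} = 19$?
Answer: $\frac{123558271265}{74948931606} \approx 1.6486$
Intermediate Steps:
$J = -283451$ ($J = 7 \left(-40493\right) = -283451$)
$f = -255794$ ($f = 27657 - 283451 = -255794$)
$M = -254170$ ($M = \left(-8\right) \left(-203\right) - 255794 = 1624 - 255794 = -254170$)
$S{\left(U \right)} = 19$
$\frac{S{\left(648 \right)}}{-122384 + M} - \frac{328139}{-199039} = \frac{19}{-122384 - 254170} - \frac{328139}{-199039} = \frac{19}{-376554} - - \frac{328139}{199039} = 19 \left(- \frac{1}{376554}\right) + \frac{328139}{199039} = - \frac{19}{376554} + \frac{328139}{199039} = \frac{123558271265}{74948931606}$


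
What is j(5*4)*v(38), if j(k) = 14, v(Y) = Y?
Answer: 532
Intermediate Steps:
j(5*4)*v(38) = 14*38 = 532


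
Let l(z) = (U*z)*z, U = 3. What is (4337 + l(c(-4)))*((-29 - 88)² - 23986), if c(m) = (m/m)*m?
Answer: -45152345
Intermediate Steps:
c(m) = m (c(m) = 1*m = m)
l(z) = 3*z² (l(z) = (3*z)*z = 3*z²)
(4337 + l(c(-4)))*((-29 - 88)² - 23986) = (4337 + 3*(-4)²)*((-29 - 88)² - 23986) = (4337 + 3*16)*((-117)² - 23986) = (4337 + 48)*(13689 - 23986) = 4385*(-10297) = -45152345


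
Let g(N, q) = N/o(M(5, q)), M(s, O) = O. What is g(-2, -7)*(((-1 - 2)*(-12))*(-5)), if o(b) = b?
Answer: -360/7 ≈ -51.429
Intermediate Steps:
g(N, q) = N/q
g(-2, -7)*(((-1 - 2)*(-12))*(-5)) = (-2/(-7))*(((-1 - 2)*(-12))*(-5)) = (-2*(-⅐))*(-3*(-12)*(-5)) = 2*(36*(-5))/7 = (2/7)*(-180) = -360/7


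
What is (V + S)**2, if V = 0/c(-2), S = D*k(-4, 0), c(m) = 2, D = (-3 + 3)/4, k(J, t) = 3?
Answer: 0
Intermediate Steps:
D = 0 (D = 0*(1/4) = 0)
S = 0 (S = 0*3 = 0)
V = 0 (V = 0/2 = 0*(1/2) = 0)
(V + S)**2 = (0 + 0)**2 = 0**2 = 0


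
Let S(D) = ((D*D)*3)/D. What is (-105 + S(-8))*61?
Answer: -7869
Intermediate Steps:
S(D) = 3*D (S(D) = (D²*3)/D = (3*D²)/D = 3*D)
(-105 + S(-8))*61 = (-105 + 3*(-8))*61 = (-105 - 24)*61 = -129*61 = -7869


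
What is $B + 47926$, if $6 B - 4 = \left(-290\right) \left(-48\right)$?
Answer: $\frac{150740}{3} \approx 50247.0$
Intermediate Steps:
$B = \frac{6962}{3}$ ($B = \frac{2}{3} + \frac{\left(-290\right) \left(-48\right)}{6} = \frac{2}{3} + \frac{1}{6} \cdot 13920 = \frac{2}{3} + 2320 = \frac{6962}{3} \approx 2320.7$)
$B + 47926 = \frac{6962}{3} + 47926 = \frac{150740}{3}$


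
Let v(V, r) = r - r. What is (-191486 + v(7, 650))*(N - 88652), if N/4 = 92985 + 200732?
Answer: -207995156976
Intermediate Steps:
v(V, r) = 0
N = 1174868 (N = 4*(92985 + 200732) = 4*293717 = 1174868)
(-191486 + v(7, 650))*(N - 88652) = (-191486 + 0)*(1174868 - 88652) = -191486*1086216 = -207995156976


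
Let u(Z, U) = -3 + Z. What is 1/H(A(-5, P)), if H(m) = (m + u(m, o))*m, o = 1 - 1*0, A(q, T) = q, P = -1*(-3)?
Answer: 1/65 ≈ 0.015385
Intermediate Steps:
P = 3
o = 1 (o = 1 + 0 = 1)
H(m) = m*(-3 + 2*m) (H(m) = (m + (-3 + m))*m = (-3 + 2*m)*m = m*(-3 + 2*m))
1/H(A(-5, P)) = 1/(-5*(-3 + 2*(-5))) = 1/(-5*(-3 - 10)) = 1/(-5*(-13)) = 1/65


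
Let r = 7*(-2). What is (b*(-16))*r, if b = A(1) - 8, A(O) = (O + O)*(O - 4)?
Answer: -3136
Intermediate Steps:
A(O) = 2*O*(-4 + O) (A(O) = (2*O)*(-4 + O) = 2*O*(-4 + O))
b = -14 (b = 2*1*(-4 + 1) - 8 = 2*1*(-3) - 8 = -6 - 8 = -14)
r = -14
(b*(-16))*r = -14*(-16)*(-14) = 224*(-14) = -3136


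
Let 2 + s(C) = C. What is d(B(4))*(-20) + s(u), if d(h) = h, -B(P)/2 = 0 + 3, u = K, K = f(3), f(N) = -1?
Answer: 117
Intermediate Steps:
K = -1
u = -1
B(P) = -6 (B(P) = -2*(0 + 3) = -2*3 = -6)
s(C) = -2 + C
d(B(4))*(-20) + s(u) = -6*(-20) + (-2 - 1) = 120 - 3 = 117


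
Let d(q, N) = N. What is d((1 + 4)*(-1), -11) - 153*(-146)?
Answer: 22327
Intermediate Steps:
d((1 + 4)*(-1), -11) - 153*(-146) = -11 - 153*(-146) = -11 + 22338 = 22327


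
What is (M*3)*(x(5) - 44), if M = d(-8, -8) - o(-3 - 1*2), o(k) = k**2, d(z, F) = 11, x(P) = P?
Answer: 1638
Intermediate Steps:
M = -14 (M = 11 - (-3 - 1*2)**2 = 11 - (-3 - 2)**2 = 11 - 1*(-5)**2 = 11 - 1*25 = 11 - 25 = -14)
(M*3)*(x(5) - 44) = (-14*3)*(5 - 44) = -42*(-39) = 1638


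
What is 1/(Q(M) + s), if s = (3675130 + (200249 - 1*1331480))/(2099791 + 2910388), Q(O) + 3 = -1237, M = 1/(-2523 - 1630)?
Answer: -5010179/6210078061 ≈ -0.00080678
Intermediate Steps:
M = -1/4153 (M = 1/(-4153) = -1/4153 ≈ -0.00024079)
Q(O) = -1240 (Q(O) = -3 - 1237 = -1240)
s = 2543899/5010179 (s = (3675130 + (200249 - 1331480))/5010179 = (3675130 - 1131231)*(1/5010179) = 2543899*(1/5010179) = 2543899/5010179 ≈ 0.50775)
1/(Q(M) + s) = 1/(-1240 + 2543899/5010179) = 1/(-6210078061/5010179) = -5010179/6210078061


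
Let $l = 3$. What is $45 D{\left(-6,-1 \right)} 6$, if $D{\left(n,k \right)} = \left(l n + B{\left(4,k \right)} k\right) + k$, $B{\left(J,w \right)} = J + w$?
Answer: $-5940$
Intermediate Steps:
$D{\left(n,k \right)} = k + 3 n + k \left(4 + k\right)$ ($D{\left(n,k \right)} = \left(3 n + \left(4 + k\right) k\right) + k = \left(3 n + k \left(4 + k\right)\right) + k = k + 3 n + k \left(4 + k\right)$)
$45 D{\left(-6,-1 \right)} 6 = 45 \left(-1 + 3 \left(-6\right) - \left(4 - 1\right)\right) 6 = 45 \left(-1 - 18 - 3\right) 6 = 45 \left(-22\right) 6 = \left(-990\right) 6 = -5940$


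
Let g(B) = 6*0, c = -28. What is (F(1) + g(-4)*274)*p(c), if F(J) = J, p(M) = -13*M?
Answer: 364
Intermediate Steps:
g(B) = 0
(F(1) + g(-4)*274)*p(c) = (1 + 0*274)*(-13*(-28)) = (1 + 0)*364 = 1*364 = 364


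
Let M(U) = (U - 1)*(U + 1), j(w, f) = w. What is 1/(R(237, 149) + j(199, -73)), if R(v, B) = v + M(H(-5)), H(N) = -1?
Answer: 1/436 ≈ 0.0022936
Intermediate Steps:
M(U) = (1 + U)*(-1 + U) (M(U) = (-1 + U)*(1 + U) = (1 + U)*(-1 + U))
R(v, B) = v (R(v, B) = v + (-1 + (-1)²) = v + (-1 + 1) = v + 0 = v)
1/(R(237, 149) + j(199, -73)) = 1/(237 + 199) = 1/436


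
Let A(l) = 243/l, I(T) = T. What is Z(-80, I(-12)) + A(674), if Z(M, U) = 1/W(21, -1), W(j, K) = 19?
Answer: 5291/12806 ≈ 0.41317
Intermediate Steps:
Z(M, U) = 1/19
Z(-80, I(-12)) + A(674) = 1/19 + 243/674 = 5291/12806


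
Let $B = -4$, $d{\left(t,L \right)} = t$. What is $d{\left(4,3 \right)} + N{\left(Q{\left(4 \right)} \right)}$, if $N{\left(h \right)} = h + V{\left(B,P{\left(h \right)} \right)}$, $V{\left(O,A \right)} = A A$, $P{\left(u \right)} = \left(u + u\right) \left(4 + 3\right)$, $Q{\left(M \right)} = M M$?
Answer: $50196$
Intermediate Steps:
$Q{\left(M \right)} = M^{2}$
$P{\left(u \right)} = 14 u$ ($P{\left(u \right)} = 2 u 7 = 14 u$)
$V{\left(O,A \right)} = A^{2}$
$N{\left(h \right)} = h + 196 h^{2}$ ($N{\left(h \right)} = h + \left(14 h\right)^{2} = h + 196 h^{2}$)
$d{\left(4,3 \right)} + N{\left(Q{\left(4 \right)} \right)} = 4 + 4^{2} \left(1 + 196 \cdot 4^{2}\right) = 4 + 16 \left(1 + 196 \cdot 16\right) = 4 + 16 \left(1 + 3136\right) = 4 + 16 \cdot 3137 = 4 + 50192 = 50196$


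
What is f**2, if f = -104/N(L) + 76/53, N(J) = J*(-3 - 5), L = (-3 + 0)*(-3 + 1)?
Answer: 1311025/101124 ≈ 12.965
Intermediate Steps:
L = 6 (L = -3*(-2) = 6)
N(J) = -8*J (N(J) = J*(-8) = -8*J)
f = 1145/318 (f = -104/((-8*6)) + 76/53 = -104/(-48) + 76*(1/53) = -104*(-1/48) + 76/53 = 13/6 + 76/53 = 1145/318 ≈ 3.6006)
f**2 = (1145/318)**2 = 1311025/101124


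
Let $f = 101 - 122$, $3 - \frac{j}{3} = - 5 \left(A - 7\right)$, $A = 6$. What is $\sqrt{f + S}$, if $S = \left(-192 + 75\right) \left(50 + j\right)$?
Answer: $i \sqrt{5169} \approx 71.896 i$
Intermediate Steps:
$j = -6$ ($j = 9 - 3 \left(- 5 \left(6 - 7\right)\right) = 9 - 3 \left(\left(-5\right) \left(-1\right)\right) = 9 - 15 = -6$)
$S = -5148$ ($S = \left(-192 + 75\right) \left(50 - 6\right) = \left(-117\right) 44 = -5148$)
$f = -21$
$\sqrt{f + S} = \sqrt{-21 - 5148} = \sqrt{-5169} = i \sqrt{5169}$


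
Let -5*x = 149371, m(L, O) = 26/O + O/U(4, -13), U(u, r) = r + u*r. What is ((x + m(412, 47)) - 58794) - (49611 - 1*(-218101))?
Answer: -217748406/611 ≈ -3.5638e+5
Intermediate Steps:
U(u, r) = r + r*u
m(L, O) = 26/O - O/65 (m(L, O) = 26/O + O/((-13*(1 + 4))) = 26/O + O/((-13*5)) = 26/O + O/(-65) = 26/O + O*(-1/65) = 26/O - O/65)
x = -149371/5 (x = -1/5*149371 = -149371/5 ≈ -29874.)
((x + m(412, 47)) - 58794) - (49611 - 1*(-218101)) = ((-149371/5 + (26/47 - 1/65*47)) - 58794) - (49611 - 1*(-218101)) = ((-149371/5 + (26*(1/47) - 47/65)) - 58794) - (49611 + 218101) = ((-149371/5 + (26/47 - 47/65)) - 58794) - 1*267712 = ((-149371/5 - 519/3055) - 58794) - 267712 = (-18253240/611 - 58794) - 267712 = -54176374/611 - 267712 = -217748406/611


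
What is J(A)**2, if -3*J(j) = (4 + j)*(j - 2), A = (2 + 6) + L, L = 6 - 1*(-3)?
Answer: 11025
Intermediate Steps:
L = 9 (L = 6 + 3 = 9)
A = 17 (A = (2 + 6) + 9 = 8 + 9 = 17)
J(j) = -(-2 + j)*(4 + j)/3 (J(j) = -(4 + j)*(j - 2)/3 = -(4 + j)*(-2 + j)/3 = -(-2 + j)*(4 + j)/3)
J(A)**2 = (8/3 - 2/3*17 - 1/3*17**2)**2 = (8/3 - 34/3 - 1/3*289)**2 = (8/3 - 34/3 - 289/3)**2 = (-105)**2 = 11025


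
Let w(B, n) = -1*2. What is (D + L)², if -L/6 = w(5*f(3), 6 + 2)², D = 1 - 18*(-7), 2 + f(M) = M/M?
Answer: 10609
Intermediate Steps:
f(M) = -1 (f(M) = -2 + M/M = -2 + 1 = -1)
w(B, n) = -2
D = 127 (D = 1 + 126 = 127)
L = -24 (L = -6*(-2)² = -6*4 = -24)
(D + L)² = (127 - 24)² = 103² = 10609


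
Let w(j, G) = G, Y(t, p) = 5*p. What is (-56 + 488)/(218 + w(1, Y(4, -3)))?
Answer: 432/203 ≈ 2.1281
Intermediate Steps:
(-56 + 488)/(218 + w(1, Y(4, -3))) = (-56 + 488)/(218 + 5*(-3)) = 432/(218 - 15) = 432/203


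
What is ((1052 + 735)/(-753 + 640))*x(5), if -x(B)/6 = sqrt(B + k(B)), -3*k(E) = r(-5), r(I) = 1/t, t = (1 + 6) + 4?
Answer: 7148*sqrt(1353)/1243 ≈ 211.53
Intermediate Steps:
t = 11 (t = 7 + 4 = 11)
r(I) = 1/11
k(E) = -1/33 (k(E) = -1/3*1/11 = -1/33)
x(B) = -6*sqrt(-1/33 + B) (x(B) = -6*sqrt(B - 1/33) = -6*sqrt(-1/33 + B))
((1052 + 735)/(-753 + 640))*x(5) = ((1052 + 735)/(-753 + 640))*(-2*sqrt(-33 + 1089*5)/11) = (1787/(-113))*(-2*sqrt(-33 + 5445)/11) = (1787*(-1/113))*(-4*sqrt(1353)/11) = -(-3574)*2*sqrt(1353)/1243 = -(-7148)*sqrt(1353)/1243 = 7148*sqrt(1353)/1243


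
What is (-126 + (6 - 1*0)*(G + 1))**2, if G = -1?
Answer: 15876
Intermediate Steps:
(-126 + (6 - 1*0)*(G + 1))**2 = (-126 + (6 - 1*0)*(-1 + 1))**2 = (-126 + (6 + 0)*0)**2 = (-126 + 6*0)**2 = (-126 + 0)**2 = (-126)**2 = 15876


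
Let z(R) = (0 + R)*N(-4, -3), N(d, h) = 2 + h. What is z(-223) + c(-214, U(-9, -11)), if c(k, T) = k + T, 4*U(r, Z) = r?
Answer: 27/4 ≈ 6.7500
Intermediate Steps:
U(r, Z) = r/4
c(k, T) = T + k
z(R) = -R (z(R) = (0 + R)*(2 - 3) = R*(-1) = -R)
z(-223) + c(-214, U(-9, -11)) = -1*(-223) + ((¼)*(-9) - 214) = 223 + (-9/4 - 214) = 223 - 865/4 = 27/4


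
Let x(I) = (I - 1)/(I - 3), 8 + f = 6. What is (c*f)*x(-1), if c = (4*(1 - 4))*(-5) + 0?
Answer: -60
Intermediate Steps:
f = -2 (f = -8 + 6 = -2)
c = 60 (c = (4*(-3))*(-5) + 0 = -12*(-5) + 0 = 60 + 0 = 60)
x(I) = (-1 + I)/(-3 + I)
(c*f)*x(-1) = (60*(-2))*((-1 - 1)/(-3 - 1)) = -120*(-2)/(-4) = -(-30)*(-2) = -120*1/2 = -60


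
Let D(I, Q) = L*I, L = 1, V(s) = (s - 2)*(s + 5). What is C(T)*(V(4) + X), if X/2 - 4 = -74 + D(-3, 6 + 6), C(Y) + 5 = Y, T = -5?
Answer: 1280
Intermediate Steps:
V(s) = (-2 + s)*(5 + s)
C(Y) = -5 + Y
D(I, Q) = I (D(I, Q) = 1*I = I)
X = -146 (X = 8 + 2*(-74 - 3) = 8 + 2*(-77) = 8 - 154 = -146)
C(T)*(V(4) + X) = (-5 - 5)*((-10 + 4² + 3*4) - 146) = -10*((-10 + 16 + 12) - 146) = -10*(18 - 146) = -10*(-128) = 1280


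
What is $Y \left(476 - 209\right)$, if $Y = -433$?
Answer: $-115611$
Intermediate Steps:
$Y \left(476 - 209\right) = - 433 \left(476 - 209\right) = \left(-433\right) 267 = -115611$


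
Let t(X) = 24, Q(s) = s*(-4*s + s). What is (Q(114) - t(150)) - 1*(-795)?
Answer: -38217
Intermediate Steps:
Q(s) = -3*s**2 (Q(s) = s*(-3*s) = -3*s**2)
(Q(114) - t(150)) - 1*(-795) = (-3*114**2 - 1*24) - 1*(-795) = (-3*12996 - 24) + 795 = (-38988 - 24) + 795 = -39012 + 795 = -38217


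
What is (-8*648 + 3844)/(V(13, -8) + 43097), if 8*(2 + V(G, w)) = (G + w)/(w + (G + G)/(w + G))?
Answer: -30016/965323 ≈ -0.031094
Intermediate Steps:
V(G, w) = -2 + (G + w)/(8*(w + 2*G/(G + w))) (V(G, w) = -2 + ((G + w)/(w + (G + G)/(w + G)))/8 = -2 + ((G + w)/(w + (2*G)/(G + w)))/8 = -2 + ((G + w)/(w + 2*G/(G + w)))/8 = -2 + (G + w)/(8*(w + 2*G/(G + w))))
(-8*648 + 3844)/(V(13, -8) + 43097) = (-8*648 + 3844)/((13² - 32*13 - 15*(-8)² - 14*13*(-8))/(8*((-8)² + 2*13 + 13*(-8))) + 43097) = (-5184 + 3844)/((169 - 416 - 15*64 + 1456)/(8*(64 + 26 - 104)) + 43097) = -1340/((⅛)*(169 - 416 - 960 + 1456)/(-14) + 43097) = -1340/((⅛)*(-1/14)*249 + 43097) = -1340/(-249/112 + 43097) = -1340/4826615/112 = -1340*112/4826615 = -30016/965323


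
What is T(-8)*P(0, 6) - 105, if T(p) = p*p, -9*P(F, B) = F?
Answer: -105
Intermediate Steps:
P(F, B) = -F/9
T(p) = p²
T(-8)*P(0, 6) - 105 = (-8)²*(-⅑*0) - 105 = 64*0 - 105 = 0 - 105 = -105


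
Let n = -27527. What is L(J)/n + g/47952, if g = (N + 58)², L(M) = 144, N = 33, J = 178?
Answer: 221045999/1319974704 ≈ 0.16746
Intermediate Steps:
g = 8281 (g = (33 + 58)² = 91² = 8281)
L(J)/n + g/47952 = 144/(-27527) + 8281/47952 = 144*(-1/27527) + 8281*(1/47952) = -144/27527 + 8281/47952 = 221045999/1319974704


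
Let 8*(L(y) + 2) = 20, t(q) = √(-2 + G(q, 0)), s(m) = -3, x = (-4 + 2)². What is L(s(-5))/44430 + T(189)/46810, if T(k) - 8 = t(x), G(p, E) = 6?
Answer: 93541/415953660 ≈ 0.00022488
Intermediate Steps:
x = 4 (x = (-2)² = 4)
t(q) = 2 (t(q) = √(-2 + 6) = √4 = 2)
L(y) = ½ (L(y) = -2 + (⅛)*20 = -2 + 5/2 = ½)
T(k) = 10 (T(k) = 8 + 2 = 10)
L(s(-5))/44430 + T(189)/46810 = (½)/44430 + 10/46810 = (½)*(1/44430) + 10*(1/46810) = 1/88860 + 1/4681 = 93541/415953660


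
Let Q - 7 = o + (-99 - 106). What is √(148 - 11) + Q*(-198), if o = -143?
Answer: 67518 + √137 ≈ 67530.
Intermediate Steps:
Q = -341 (Q = 7 + (-143 + (-99 - 106)) = 7 + (-143 - 205) = 7 - 348 = -341)
√(148 - 11) + Q*(-198) = √(148 - 11) - 341*(-198) = √137 + 67518 = 67518 + √137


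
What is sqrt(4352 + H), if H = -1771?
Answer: sqrt(2581) ≈ 50.804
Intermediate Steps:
sqrt(4352 + H) = sqrt(4352 - 1771) = sqrt(2581)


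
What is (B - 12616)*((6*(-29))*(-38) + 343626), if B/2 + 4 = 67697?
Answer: 42998719260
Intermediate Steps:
B = 135386 (B = -8 + 2*67697 = -8 + 135394 = 135386)
(B - 12616)*((6*(-29))*(-38) + 343626) = (135386 - 12616)*((6*(-29))*(-38) + 343626) = 122770*(-174*(-38) + 343626) = 122770*(6612 + 343626) = 122770*350238 = 42998719260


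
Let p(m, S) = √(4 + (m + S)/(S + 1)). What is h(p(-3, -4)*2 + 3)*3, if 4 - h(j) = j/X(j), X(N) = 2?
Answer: 15/2 - √57 ≈ -0.049834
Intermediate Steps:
p(m, S) = √(4 + (S + m)/(1 + S))
h(j) = 4 - j/2
h(p(-3, -4)*2 + 3)*3 = (4 - (√((4 - 3 + 5*(-4))/(1 - 4))*2 + 3)/2)*3 = (4 - (√((4 - 3 - 20)/(-3))*2 + 3)/2)*3 = (4 - (√(-⅓*(-19))*2 + 3)/2)*3 = (4 - (√(19/3)*2 + 3)/2)*3 = (4 - ((√57/3)*2 + 3)/2)*3 = (4 - (2*√57/3 + 3)/2)*3 = (4 - (3 + 2*√57/3)/2)*3 = (4 + (-3/2 - √57/3))*3 = (5/2 - √57/3)*3 = 15/2 - √57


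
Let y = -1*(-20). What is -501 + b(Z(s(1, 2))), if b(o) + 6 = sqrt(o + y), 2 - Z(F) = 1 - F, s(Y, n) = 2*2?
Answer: -502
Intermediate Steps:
s(Y, n) = 4
Z(F) = 1 + F (Z(F) = 2 - (1 - F) = 2 + (-1 + F) = 1 + F)
y = 20
b(o) = -6 + sqrt(20 + o) (b(o) = -6 + sqrt(o + 20) = -6 + sqrt(20 + o))
-501 + b(Z(s(1, 2))) = -501 + (-6 + sqrt(20 + (1 + 4))) = -501 + (-6 + sqrt(20 + 5)) = -501 + (-6 + sqrt(25)) = -501 + (-6 + 5) = -501 - 1 = -502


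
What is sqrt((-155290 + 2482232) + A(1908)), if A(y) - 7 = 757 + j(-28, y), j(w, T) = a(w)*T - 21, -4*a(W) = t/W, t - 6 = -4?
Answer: sqrt(456232938)/14 ≈ 1525.7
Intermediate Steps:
t = 2 (t = 6 - 4 = 2)
a(W) = -1/(2*W)
j(w, T) = -21 - T/(2*w) (j(w, T) = (-1/(2*w))*T - 21 = -T/(2*w) - 21 = -21 - T/(2*w))
A(y) = 743 + y/56 (A(y) = 7 + (757 + (-21 - 1/2*y/(-28))) = 7 + (757 + (-21 - 1/2*y*(-1/28))) = 7 + (757 + (-21 + y/56)) = 7 + (736 + y/56) = 743 + y/56)
sqrt((-155290 + 2482232) + A(1908)) = sqrt((-155290 + 2482232) + (743 + (1/56)*1908)) = sqrt(2326942 + (743 + 477/14)) = sqrt(2326942 + 10879/14) = sqrt(32588067/14) = sqrt(456232938)/14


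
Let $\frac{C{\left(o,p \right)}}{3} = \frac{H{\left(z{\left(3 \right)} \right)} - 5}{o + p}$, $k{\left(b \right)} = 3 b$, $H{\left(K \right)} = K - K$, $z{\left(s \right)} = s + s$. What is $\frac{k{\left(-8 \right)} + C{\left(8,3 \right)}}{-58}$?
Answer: $\frac{279}{638} \approx 0.4373$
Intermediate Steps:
$z{\left(s \right)} = 2 s$
$H{\left(K \right)} = 0$
$C{\left(o,p \right)} = - \frac{15}{o + p}$ ($C{\left(o,p \right)} = 3 \frac{0 - 5}{o + p} = 3 \left(- \frac{5}{o + p}\right) = - \frac{15}{o + p}$)
$\frac{k{\left(-8 \right)} + C{\left(8,3 \right)}}{-58} = \frac{3 \left(-8\right) - \frac{15}{8 + 3}}{-58} = - \frac{-24 - \frac{15}{11}}{58} = \left(- \frac{1}{58}\right) \left(- \frac{279}{11}\right) = \frac{279}{638}$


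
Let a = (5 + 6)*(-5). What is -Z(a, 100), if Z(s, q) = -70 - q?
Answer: 170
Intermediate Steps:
a = -55 (a = 11*(-5) = -55)
-Z(a, 100) = -(-70 - 1*100) = -(-70 - 100) = -1*(-170) = 170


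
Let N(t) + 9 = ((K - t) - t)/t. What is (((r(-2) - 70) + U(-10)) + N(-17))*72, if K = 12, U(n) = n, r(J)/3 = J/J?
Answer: -108576/17 ≈ -6386.8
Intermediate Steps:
r(J) = 3 (r(J) = 3*(J/J) = 3*1 = 3)
N(t) = -9 + (12 - 2*t)/t (N(t) = -9 + ((12 - t) - t)/t = -9 + (12 - 2*t)/t)
(((r(-2) - 70) + U(-10)) + N(-17))*72 = (((3 - 70) - 10) + (-11 + 12/(-17)))*72 = ((-67 - 10) + (-11 + 12*(-1/17)))*72 = (-77 + (-11 - 12/17))*72 = (-77 - 199/17)*72 = -1508/17*72 = -108576/17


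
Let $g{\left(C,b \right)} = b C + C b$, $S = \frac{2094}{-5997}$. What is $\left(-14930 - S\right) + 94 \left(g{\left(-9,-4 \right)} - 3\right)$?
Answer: $- \frac{16878858}{1999} \approx -8443.7$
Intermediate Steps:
$S = - \frac{698}{1999}$ ($S = 2094 \left(- \frac{1}{5997}\right) = - \frac{698}{1999} \approx -0.34917$)
$g{\left(C,b \right)} = 2 C b$ ($g{\left(C,b \right)} = C b + C b = 2 C b$)
$\left(-14930 - S\right) + 94 \left(g{\left(-9,-4 \right)} - 3\right) = \left(-14930 - - \frac{698}{1999}\right) + 94 \left(2 \left(-9\right) \left(-4\right) - 3\right) = \left(-14930 + \frac{698}{1999}\right) + 94 \left(72 - 3\right) = - \frac{29844372}{1999} + 94 \cdot 69 = - \frac{29844372}{1999} + 6486 = - \frac{16878858}{1999}$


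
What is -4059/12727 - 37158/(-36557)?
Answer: 29502273/42296449 ≈ 0.69751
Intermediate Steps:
-4059/12727 - 37158/(-36557) = -4059*1/12727 - 37158*(-1/36557) = -369/1157 + 37158/36557 = 29502273/42296449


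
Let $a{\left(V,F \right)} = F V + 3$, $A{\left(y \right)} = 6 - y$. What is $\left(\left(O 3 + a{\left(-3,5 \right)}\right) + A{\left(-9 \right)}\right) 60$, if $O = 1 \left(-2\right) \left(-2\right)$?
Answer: $900$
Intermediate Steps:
$a{\left(V,F \right)} = 3 + F V$
$O = 4$ ($O = \left(-2\right) \left(-2\right) = 4$)
$\left(\left(O 3 + a{\left(-3,5 \right)}\right) + A{\left(-9 \right)}\right) 60 = \left(\left(4 \cdot 3 + \left(3 + 5 \left(-3\right)\right)\right) + \left(6 - -9\right)\right) 60 = \left(\left(12 + \left(3 - 15\right)\right) + \left(6 + 9\right)\right) 60 = \left(\left(12 - 12\right) + 15\right) 60 = \left(0 + 15\right) 60 = 15 \cdot 60 = 900$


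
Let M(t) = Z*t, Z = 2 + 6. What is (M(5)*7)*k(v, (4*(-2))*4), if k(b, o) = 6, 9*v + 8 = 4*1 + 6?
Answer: 1680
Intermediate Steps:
v = 2/9 (v = -8/9 + (4*1 + 6)/9 = -8/9 + (4 + 6)/9 = -8/9 + (1/9)*10 = -8/9 + 10/9 = 2/9 ≈ 0.22222)
Z = 8
M(t) = 8*t
(M(5)*7)*k(v, (4*(-2))*4) = ((8*5)*7)*6 = (40*7)*6 = 280*6 = 1680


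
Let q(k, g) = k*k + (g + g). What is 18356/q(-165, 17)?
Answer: 18356/27259 ≈ 0.67339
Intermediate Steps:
q(k, g) = k**2 + 2*g
18356/q(-165, 17) = 18356/((-165)**2 + 2*17) = 18356/(27225 + 34) = 18356/27259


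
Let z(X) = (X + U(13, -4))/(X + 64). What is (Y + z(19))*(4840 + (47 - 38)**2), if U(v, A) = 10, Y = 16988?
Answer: 6938772393/83 ≈ 8.3600e+7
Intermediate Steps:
z(X) = (10 + X)/(64 + X) (z(X) = (X + 10)/(X + 64) = (10 + X)/(64 + X))
(Y + z(19))*(4840 + (47 - 38)**2) = (16988 + (10 + 19)/(64 + 19))*(4840 + (47 - 38)**2) = (16988 + 29/83)*(4840 + 9**2) = (16988 + (1/83)*29)*(4840 + 81) = (16988 + 29/83)*4921 = (1410033/83)*4921 = 6938772393/83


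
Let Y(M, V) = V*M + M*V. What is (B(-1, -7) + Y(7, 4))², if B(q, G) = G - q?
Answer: 2500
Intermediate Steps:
Y(M, V) = 2*M*V (Y(M, V) = M*V + M*V = 2*M*V)
(B(-1, -7) + Y(7, 4))² = ((-7 - 1*(-1)) + 2*7*4)² = ((-7 + 1) + 56)² = (-6 + 56)² = 50² = 2500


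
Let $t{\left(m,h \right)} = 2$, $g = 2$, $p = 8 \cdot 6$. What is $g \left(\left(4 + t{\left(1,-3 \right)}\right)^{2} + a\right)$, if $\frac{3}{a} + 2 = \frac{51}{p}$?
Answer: $\frac{328}{5} \approx 65.6$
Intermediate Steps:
$p = 48$
$a = - \frac{16}{5}$ ($a = \frac{3}{-2 + \frac{51}{48}} = \frac{3}{-2 + 51 \cdot \frac{1}{48}} = \frac{3}{-2 + \frac{17}{16}} = \frac{3}{- \frac{15}{16}} = 3 \left(- \frac{16}{15}\right) = - \frac{16}{5} \approx -3.2$)
$g \left(\left(4 + t{\left(1,-3 \right)}\right)^{2} + a\right) = 2 \left(\left(4 + 2\right)^{2} - \frac{16}{5}\right) = 2 \left(6^{2} - \frac{16}{5}\right) = 2 \left(36 - \frac{16}{5}\right) = 2 \cdot \frac{164}{5} = \frac{328}{5}$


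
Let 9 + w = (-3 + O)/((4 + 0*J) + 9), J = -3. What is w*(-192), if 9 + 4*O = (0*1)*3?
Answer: 23472/13 ≈ 1805.5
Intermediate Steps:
O = -9/4 (O = -9/4 + ((0*1)*3)/4 = -9/4 + (0*3)/4 = -9/4 + (¼)*0 = -9/4 + 0 = -9/4 ≈ -2.2500)
w = -489/52 (w = -9 + (-3 - 9/4)/((4 + 0*(-3)) + 9) = -9 - 21/(4*((4 + 0) + 9)) = -9 - 21/(4*(4 + 9)) = -9 - 21/4/13 = -9 - 21/4*1/13 = -9 - 21/52 = -489/52 ≈ -9.4038)
w*(-192) = -489/52*(-192) = 23472/13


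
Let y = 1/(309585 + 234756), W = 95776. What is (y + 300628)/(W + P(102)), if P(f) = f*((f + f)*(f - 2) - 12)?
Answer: 163644146149/1184133283032 ≈ 0.13820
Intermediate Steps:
y = 1/544341 ≈ 1.8371e-6
P(f) = f*(-12 + 2*f*(-2 + f)) (P(f) = f*((2*f)*(-2 + f) - 12) = f*(2*f*(-2 + f) - 12) = f*(-12 + 2*f*(-2 + f)))
(y + 300628)/(W + P(102)) = (1/544341 + 300628)/(95776 + 2*102*(-6 + 102² - 2*102)) = 163644146149/(544341*(95776 + 2*102*(-6 + 10404 - 204))) = 163644146149/(544341*(95776 + 2*102*10194)) = 163644146149/(544341*(95776 + 2079576)) = (163644146149/544341)/2175352 = (163644146149/544341)*(1/2175352) = 163644146149/1184133283032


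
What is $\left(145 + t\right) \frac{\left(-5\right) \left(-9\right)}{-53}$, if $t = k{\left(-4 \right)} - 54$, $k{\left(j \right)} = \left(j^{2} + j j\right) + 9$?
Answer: $- \frac{5940}{53} \approx -112.08$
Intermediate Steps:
$k{\left(j \right)} = 9 + 2 j^{2}$ ($k{\left(j \right)} = \left(j^{2} + j^{2}\right) + 9 = 2 j^{2} + 9 = 9 + 2 j^{2}$)
$t = -13$ ($t = \left(9 + 2 \left(-4\right)^{2}\right) - 54 = \left(9 + 2 \cdot 16\right) - 54 = \left(9 + 32\right) - 54 = 41 - 54 = -13$)
$\left(145 + t\right) \frac{\left(-5\right) \left(-9\right)}{-53} = \left(145 - 13\right) \frac{\left(-5\right) \left(-9\right)}{-53} = 132 \cdot 45 \left(- \frac{1}{53}\right) = 132 \left(- \frac{45}{53}\right) = - \frac{5940}{53}$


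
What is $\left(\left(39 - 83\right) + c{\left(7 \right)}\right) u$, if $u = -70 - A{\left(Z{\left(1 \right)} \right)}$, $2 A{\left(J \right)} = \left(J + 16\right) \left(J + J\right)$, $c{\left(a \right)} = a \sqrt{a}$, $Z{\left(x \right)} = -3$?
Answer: $1364 - 217 \sqrt{7} \approx 789.87$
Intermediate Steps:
$c{\left(a \right)} = a^{\frac{3}{2}}$
$A{\left(J \right)} = J \left(16 + J\right)$ ($A{\left(J \right)} = \frac{\left(J + 16\right) \left(J + J\right)}{2} = \frac{\left(16 + J\right) 2 J}{2} = \frac{2 J \left(16 + J\right)}{2} = J \left(16 + J\right)$)
$u = -31$ ($u = -70 - - 3 \left(16 - 3\right) = -70 - \left(-3\right) 13 = -70 - -39 = -70 + 39 = -31$)
$\left(\left(39 - 83\right) + c{\left(7 \right)}\right) u = \left(\left(39 - 83\right) + 7^{\frac{3}{2}}\right) \left(-31\right) = \left(-44 + 7 \sqrt{7}\right) \left(-31\right) = 1364 - 217 \sqrt{7}$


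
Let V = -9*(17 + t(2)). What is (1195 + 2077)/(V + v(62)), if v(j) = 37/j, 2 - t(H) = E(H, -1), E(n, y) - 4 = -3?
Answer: -202864/10007 ≈ -20.272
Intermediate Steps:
E(n, y) = 1 (E(n, y) = 4 - 3 = 1)
t(H) = 1 (t(H) = 2 - 1*1 = 2 - 1 = 1)
V = -162 (V = -9*(17 + 1) = -9*18 = -162)
(1195 + 2077)/(V + v(62)) = (1195 + 2077)/(-162 + 37/62) = 3272/(-162 + 37*(1/62)) = 3272/(-162 + 37/62) = 3272/(-10007/62) = 3272*(-62/10007) = -202864/10007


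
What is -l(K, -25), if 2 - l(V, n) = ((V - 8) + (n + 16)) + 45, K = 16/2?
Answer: 34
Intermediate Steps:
K = 8 (K = 16*(½) = 8)
l(V, n) = -51 - V - n (l(V, n) = 2 - (((V - 8) + (n + 16)) + 45) = 2 - (((-8 + V) + (16 + n)) + 45) = 2 - ((8 + V + n) + 45) = 2 - (53 + V + n) = 2 + (-53 - V - n) = -51 - V - n)
-l(K, -25) = -(-51 - 1*8 - 1*(-25)) = -(-51 - 8 + 25) = -1*(-34) = 34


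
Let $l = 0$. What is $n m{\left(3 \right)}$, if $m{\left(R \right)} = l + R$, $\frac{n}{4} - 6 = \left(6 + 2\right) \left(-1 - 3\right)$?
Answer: $-312$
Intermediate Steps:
$n = -104$ ($n = 24 + 4 \left(6 + 2\right) \left(-1 - 3\right) = 24 + 4 \cdot 8 \left(-1 - 3\right) = 24 + 4 \cdot 8 \left(-4\right) = 24 + 4 \left(-32\right) = 24 - 128 = -104$)
$m{\left(R \right)} = R$ ($m{\left(R \right)} = 0 + R = R$)
$n m{\left(3 \right)} = \left(-104\right) 3 = -312$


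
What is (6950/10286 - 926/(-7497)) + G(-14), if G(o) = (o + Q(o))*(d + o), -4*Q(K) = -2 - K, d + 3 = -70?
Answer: 410480018/277389 ≈ 1479.8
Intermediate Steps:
d = -73 (d = -3 - 70 = -73)
Q(K) = ½ + K/4 (Q(K) = -(-2 - K)/4 = ½ + K/4)
G(o) = (½ + 5*o/4)*(-73 + o) (G(o) = (o + (½ + o/4))*(-73 + o) = (½ + 5*o/4)*(-73 + o))
(6950/10286 - 926/(-7497)) + G(-14) = (6950/10286 - 926/(-7497)) + (-73/2 - 363/4*(-14) + (5/4)*(-14)²) = (6950*(1/10286) - 926*(-1/7497)) + (-73/2 + 2541/2 + (5/4)*196) = (25/37 + 926/7497) + (-73/2 + 2541/2 + 245) = 221687/277389 + 1479 = 410480018/277389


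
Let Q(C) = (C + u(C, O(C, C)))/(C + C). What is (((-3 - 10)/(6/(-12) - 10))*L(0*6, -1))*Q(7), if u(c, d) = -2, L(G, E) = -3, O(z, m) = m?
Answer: -65/49 ≈ -1.3265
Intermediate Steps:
Q(C) = (-2 + C)/(2*C) (Q(C) = (C - 2)/(C + C) = (-2 + C)/((2*C)) = (-2 + C)*(1/(2*C)) = (-2 + C)/(2*C))
(((-3 - 10)/(6/(-12) - 10))*L(0*6, -1))*Q(7) = (((-3 - 10)/(6/(-12) - 10))*(-3))*((1/2)*(-2 + 7)/7) = (-13/(6*(-1/12) - 10)*(-3))*((1/2)*(1/7)*5) = (-13/(-1/2 - 10)*(-3))*(5/14) = (-13/(-21/2)*(-3))*(5/14) = (-13*(-2/21)*(-3))*(5/14) = ((26/21)*(-3))*(5/14) = -26/7*5/14 = -65/49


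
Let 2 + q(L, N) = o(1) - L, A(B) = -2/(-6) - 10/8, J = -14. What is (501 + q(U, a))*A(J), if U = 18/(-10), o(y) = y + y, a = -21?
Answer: -4609/10 ≈ -460.90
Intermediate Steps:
o(y) = 2*y
U = -9/5 (U = 18*(-1/10) = -9/5 ≈ -1.8000)
A(B) = -11/12 (A(B) = -2*(-1/6) - 10*1/8 = 1/3 - 5/4 = -11/12)
q(L, N) = -L (q(L, N) = -2 + (2*1 - L) = -2 + (2 - L) = -L)
(501 + q(U, a))*A(J) = (501 - 1*(-9/5))*(-11/12) = (501 + 9/5)*(-11/12) = (2514/5)*(-11/12) = -4609/10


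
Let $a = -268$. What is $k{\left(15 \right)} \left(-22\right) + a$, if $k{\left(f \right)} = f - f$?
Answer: $-268$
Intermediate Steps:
$k{\left(f \right)} = 0$
$k{\left(15 \right)} \left(-22\right) + a = 0 \left(-22\right) - 268 = 0 - 268 = -268$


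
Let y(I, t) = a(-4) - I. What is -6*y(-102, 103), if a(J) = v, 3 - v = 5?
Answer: -600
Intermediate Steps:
v = -2 (v = 3 - 1*5 = 3 - 5 = -2)
a(J) = -2
y(I, t) = -2 - I
-6*y(-102, 103) = -6*(-2 - 1*(-102)) = -6*(-2 + 102) = -6*100 = -600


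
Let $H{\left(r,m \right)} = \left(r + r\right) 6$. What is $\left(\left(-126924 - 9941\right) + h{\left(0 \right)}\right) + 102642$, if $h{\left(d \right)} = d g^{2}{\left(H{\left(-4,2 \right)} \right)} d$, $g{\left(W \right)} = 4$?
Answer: $-34223$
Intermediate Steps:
$H{\left(r,m \right)} = 12 r$ ($H{\left(r,m \right)} = 2 r 6 = 12 r$)
$h{\left(d \right)} = 16 d^{2}$ ($h{\left(d \right)} = d 4^{2} d = d 16 d = 16 d d = 16 d^{2}$)
$\left(\left(-126924 - 9941\right) + h{\left(0 \right)}\right) + 102642 = \left(\left(-126924 - 9941\right) + 16 \cdot 0^{2}\right) + 102642 = \left(\left(-126924 - 9941\right) + 16 \cdot 0\right) + 102642 = \left(-136865 + 0\right) + 102642 = -136865 + 102642 = -34223$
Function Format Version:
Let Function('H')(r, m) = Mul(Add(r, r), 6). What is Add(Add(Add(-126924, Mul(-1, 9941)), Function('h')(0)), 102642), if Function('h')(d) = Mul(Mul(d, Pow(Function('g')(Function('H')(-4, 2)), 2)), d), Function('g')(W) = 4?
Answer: -34223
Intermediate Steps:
Function('H')(r, m) = Mul(12, r) (Function('H')(r, m) = Mul(Mul(2, r), 6) = Mul(12, r))
Function('h')(d) = Mul(16, Pow(d, 2)) (Function('h')(d) = Mul(Mul(d, Pow(4, 2)), d) = Mul(Mul(d, 16), d) = Mul(Mul(16, d), d) = Mul(16, Pow(d, 2)))
Add(Add(Add(-126924, Mul(-1, 9941)), Function('h')(0)), 102642) = Add(Add(Add(-126924, Mul(-1, 9941)), Mul(16, Pow(0, 2))), 102642) = Add(Add(Add(-126924, -9941), Mul(16, 0)), 102642) = Add(Add(-136865, 0), 102642) = Add(-136865, 102642) = -34223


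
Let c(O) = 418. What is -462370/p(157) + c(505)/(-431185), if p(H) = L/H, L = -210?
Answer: 3130062023887/9054885 ≈ 3.4568e+5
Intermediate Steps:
p(H) = -210/H
-462370/p(157) + c(505)/(-431185) = -462370/((-210/157)) + 418/(-431185) = -462370/((-210*1/157)) + 418*(-1/431185) = -462370/(-210/157) - 418/431185 = -462370*(-157/210) - 418/431185 = 7259209/21 - 418/431185 = 3130062023887/9054885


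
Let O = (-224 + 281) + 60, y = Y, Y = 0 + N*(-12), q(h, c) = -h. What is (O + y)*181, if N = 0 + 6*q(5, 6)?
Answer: 86337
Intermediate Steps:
N = -30 (N = 0 + 6*(-1*5) = 0 + 6*(-5) = 0 - 30 = -30)
Y = 360 (Y = 0 - 30*(-12) = 0 + 360 = 360)
y = 360
O = 117 (O = 57 + 60 = 117)
(O + y)*181 = (117 + 360)*181 = 477*181 = 86337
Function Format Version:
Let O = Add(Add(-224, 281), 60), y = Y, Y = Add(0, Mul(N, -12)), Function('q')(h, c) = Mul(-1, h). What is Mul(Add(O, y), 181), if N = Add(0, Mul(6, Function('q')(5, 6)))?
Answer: 86337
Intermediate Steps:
N = -30 (N = Add(0, Mul(6, Mul(-1, 5))) = Add(0, Mul(6, -5)) = Add(0, -30) = -30)
Y = 360 (Y = Add(0, Mul(-30, -12)) = Add(0, 360) = 360)
y = 360
O = 117 (O = Add(57, 60) = 117)
Mul(Add(O, y), 181) = Mul(Add(117, 360), 181) = Mul(477, 181) = 86337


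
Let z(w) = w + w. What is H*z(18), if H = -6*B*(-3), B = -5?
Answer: -3240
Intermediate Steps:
z(w) = 2*w
H = -90 (H = -6*(-5)*(-3) = 30*(-3) = -90)
H*z(18) = -180*18 = -90*36 = -3240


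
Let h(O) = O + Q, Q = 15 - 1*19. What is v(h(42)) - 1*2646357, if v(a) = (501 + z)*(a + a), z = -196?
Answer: -2623177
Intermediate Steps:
Q = -4 (Q = 15 - 19 = -4)
h(O) = -4 + O (h(O) = O - 4 = -4 + O)
v(a) = 610*a (v(a) = (501 - 196)*(a + a) = 305*(2*a) = 610*a)
v(h(42)) - 1*2646357 = 610*(-4 + 42) - 1*2646357 = 610*38 - 2646357 = 23180 - 2646357 = -2623177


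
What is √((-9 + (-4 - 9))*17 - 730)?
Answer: 4*I*√69 ≈ 33.227*I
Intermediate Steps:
√((-9 + (-4 - 9))*17 - 730) = √((-9 - 13)*17 - 730) = √(-22*17 - 730) = √(-374 - 730) = √(-1104) = 4*I*√69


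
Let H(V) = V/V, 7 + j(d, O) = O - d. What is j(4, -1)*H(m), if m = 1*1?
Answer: -12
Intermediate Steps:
j(d, O) = -7 + O - d (j(d, O) = -7 + (O - d) = -7 + O - d)
m = 1
H(V) = 1
j(4, -1)*H(m) = (-7 - 1 - 1*4)*1 = (-7 - 1 - 4)*1 = -12*1 = -12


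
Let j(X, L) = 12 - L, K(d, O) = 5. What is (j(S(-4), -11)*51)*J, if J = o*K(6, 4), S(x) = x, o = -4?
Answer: -23460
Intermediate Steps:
J = -20 (J = -4*5 = -20)
(j(S(-4), -11)*51)*J = ((12 - 1*(-11))*51)*(-20) = ((12 + 11)*51)*(-20) = (23*51)*(-20) = 1173*(-20) = -23460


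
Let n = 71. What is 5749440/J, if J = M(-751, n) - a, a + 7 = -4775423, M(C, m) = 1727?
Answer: 5749440/4777157 ≈ 1.2035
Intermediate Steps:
a = -4775430 (a = -7 - 4775423 = -4775430)
J = 4777157 (J = 1727 - 1*(-4775430) = 1727 + 4775430 = 4777157)
5749440/J = 5749440/4777157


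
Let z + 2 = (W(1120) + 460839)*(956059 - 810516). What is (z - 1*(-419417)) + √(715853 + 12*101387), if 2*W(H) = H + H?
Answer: 67235318152 + √1932497 ≈ 6.7235e+10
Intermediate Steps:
W(H) = H (W(H) = (H + H)/2 = (2*H)/2 = H)
z = 67234898735 (z = -2 + (1120 + 460839)*(956059 - 810516) = -2 + 461959*145543 = -2 + 67234898737 = 67234898735)
(z - 1*(-419417)) + √(715853 + 12*101387) = (67234898735 - 1*(-419417)) + √(715853 + 12*101387) = (67234898735 + 419417) + √(715853 + 1216644) = 67235318152 + √1932497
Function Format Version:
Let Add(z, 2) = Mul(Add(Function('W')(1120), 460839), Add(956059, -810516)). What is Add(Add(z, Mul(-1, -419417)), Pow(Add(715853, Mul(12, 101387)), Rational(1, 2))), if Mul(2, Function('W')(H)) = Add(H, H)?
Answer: Add(67235318152, Pow(1932497, Rational(1, 2))) ≈ 6.7235e+10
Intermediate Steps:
Function('W')(H) = H (Function('W')(H) = Mul(Rational(1, 2), Add(H, H)) = Mul(Rational(1, 2), Mul(2, H)) = H)
z = 67234898735 (z = Add(-2, Mul(Add(1120, 460839), Add(956059, -810516))) = Add(-2, Mul(461959, 145543)) = Add(-2, 67234898737) = 67234898735)
Add(Add(z, Mul(-1, -419417)), Pow(Add(715853, Mul(12, 101387)), Rational(1, 2))) = Add(Add(67234898735, Mul(-1, -419417)), Pow(Add(715853, Mul(12, 101387)), Rational(1, 2))) = Add(Add(67234898735, 419417), Pow(Add(715853, 1216644), Rational(1, 2))) = Add(67235318152, Pow(1932497, Rational(1, 2)))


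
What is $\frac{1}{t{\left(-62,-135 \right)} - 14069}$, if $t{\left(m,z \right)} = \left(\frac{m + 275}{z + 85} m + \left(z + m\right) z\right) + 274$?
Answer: $\frac{25}{326603} \approx 7.6546 \cdot 10^{-5}$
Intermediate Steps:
$t{\left(m,z \right)} = 274 + z \left(m + z\right) + \frac{m \left(275 + m\right)}{85 + z}$ ($t{\left(m,z \right)} = \left(\frac{275 + m}{85 + z} m + \left(m + z\right) z\right) + 274 = \left(\frac{275 + m}{85 + z} m + z \left(m + z\right)\right) + 274 = \left(\frac{m \left(275 + m\right)}{85 + z} + z \left(m + z\right)\right) + 274 = \left(z \left(m + z\right) + \frac{m \left(275 + m\right)}{85 + z}\right) + 274 = 274 + z \left(m + z\right) + \frac{m \left(275 + m\right)}{85 + z}$)
$\frac{1}{t{\left(-62,-135 \right)} - 14069} = \frac{1}{\frac{23290 + \left(-62\right)^{2} + \left(-135\right)^{3} + 85 \left(-135\right)^{2} + 274 \left(-135\right) + 275 \left(-62\right) - 62 \left(-135\right)^{2} + 85 \left(-62\right) \left(-135\right)}{85 - 135} - 14069} = \frac{1}{\frac{23290 + 3844 - 2460375 + 85 \cdot 18225 - 36990 - 17050 - 1129950 + 711450}{-50} - 14069} = \frac{1}{- \frac{23290 + 3844 - 2460375 + 1549125 - 36990 - 17050 - 1129950 + 711450}{50} - 14069} = \frac{1}{\left(- \frac{1}{50}\right) \left(-1356656\right) - 14069} = \frac{1}{\frac{678328}{25} - 14069} = \frac{1}{\frac{326603}{25}} = \frac{25}{326603}$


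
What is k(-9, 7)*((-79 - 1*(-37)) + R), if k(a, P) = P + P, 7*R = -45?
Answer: -678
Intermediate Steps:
R = -45/7 (R = (⅐)*(-45) = -45/7 ≈ -6.4286)
k(a, P) = 2*P
k(-9, 7)*((-79 - 1*(-37)) + R) = (2*7)*((-79 - 1*(-37)) - 45/7) = 14*((-79 + 37) - 45/7) = 14*(-42 - 45/7) = 14*(-339/7) = -678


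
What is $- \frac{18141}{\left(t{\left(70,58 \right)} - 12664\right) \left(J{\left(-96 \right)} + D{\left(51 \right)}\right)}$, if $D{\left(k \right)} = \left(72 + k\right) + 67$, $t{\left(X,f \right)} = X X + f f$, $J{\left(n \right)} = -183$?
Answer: $\frac{18141}{30800} \approx 0.58899$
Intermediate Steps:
$t{\left(X,f \right)} = X^{2} + f^{2}$
$D{\left(k \right)} = 139 + k$
$- \frac{18141}{\left(t{\left(70,58 \right)} - 12664\right) \left(J{\left(-96 \right)} + D{\left(51 \right)}\right)} = - \frac{18141}{\left(\left(70^{2} + 58^{2}\right) - 12664\right) \left(-183 + \left(139 + 51\right)\right)} = - \frac{18141}{\left(\left(4900 + 3364\right) - 12664\right) \left(-183 + 190\right)} = - \frac{18141}{\left(8264 - 12664\right) 7} = - \frac{18141}{\left(-4400\right) 7} = - \frac{18141}{-30800} = \left(-18141\right) \left(- \frac{1}{30800}\right) = \frac{18141}{30800}$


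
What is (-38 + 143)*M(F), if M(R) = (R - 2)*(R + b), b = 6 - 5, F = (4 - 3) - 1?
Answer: -210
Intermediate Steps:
F = 0 (F = 1 - 1 = 0)
b = 1
M(R) = (1 + R)*(-2 + R) (M(R) = (R - 2)*(R + 1) = (-2 + R)*(1 + R) = (1 + R)*(-2 + R))
(-38 + 143)*M(F) = (-38 + 143)*(-2 + 0² - 1*0) = 105*(-2 + 0 + 0) = 105*(-2) = -210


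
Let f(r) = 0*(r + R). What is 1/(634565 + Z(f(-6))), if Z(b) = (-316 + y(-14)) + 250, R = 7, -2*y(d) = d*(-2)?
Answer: 1/634485 ≈ 1.5761e-6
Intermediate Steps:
y(d) = d (y(d) = -d*(-2)/2 = -(-1)*d = d)
f(r) = 0 (f(r) = 0*(r + 7) = 0*(7 + r) = 0)
Z(b) = -80 (Z(b) = (-316 - 14) + 250 = -330 + 250 = -80)
1/(634565 + Z(f(-6))) = 1/(634565 - 80) = 1/634485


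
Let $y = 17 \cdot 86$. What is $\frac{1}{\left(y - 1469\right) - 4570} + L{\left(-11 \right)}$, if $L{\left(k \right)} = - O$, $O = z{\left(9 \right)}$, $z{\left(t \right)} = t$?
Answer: $- \frac{41194}{4577} \approx -9.0002$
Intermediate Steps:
$y = 1462$
$O = 9$
$L{\left(k \right)} = -9$ ($L{\left(k \right)} = \left(-1\right) 9 = -9$)
$\frac{1}{\left(y - 1469\right) - 4570} + L{\left(-11 \right)} = \frac{1}{\left(1462 - 1469\right) - 4570} - 9 = \frac{1}{-7 - 4570} - 9 = \frac{1}{-4577} - 9 = - \frac{1}{4577} - 9 = - \frac{41194}{4577}$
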